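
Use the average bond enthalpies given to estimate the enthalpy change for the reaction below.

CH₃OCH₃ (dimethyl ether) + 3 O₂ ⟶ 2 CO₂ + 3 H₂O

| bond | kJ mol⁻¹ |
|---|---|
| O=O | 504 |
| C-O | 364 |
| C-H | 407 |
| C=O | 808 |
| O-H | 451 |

ΔH ≈ −1256 kJ

Bonds broken (reactants):
  C-H: 6 × 407 = 2442
  C-O: 2 × 364 = 728
  O=O: 3 × 504 = 1512
  Σ(broken) = 4682 kJ
Bonds formed (products):
  C=O: 4 × 808 = 3232
  O-H: 6 × 451 = 2706
  Σ(formed) = 5938 kJ
ΔH = Σ(broken) − Σ(formed) = 4682 − 5938 = −1256 kJ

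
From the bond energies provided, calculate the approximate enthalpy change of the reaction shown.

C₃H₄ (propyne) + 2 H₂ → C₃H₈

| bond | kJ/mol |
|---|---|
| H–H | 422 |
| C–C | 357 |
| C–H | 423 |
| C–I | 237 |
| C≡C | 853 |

ΔH ≈ −352 kJ

Bonds broken (reactants):
  C≡C: 1 × 853 = 853
  C–C: 1 × 357 = 357
  C–H: 4 × 423 = 1692
  H–H: 2 × 422 = 844
  Σ(broken) = 3746 kJ
Bonds formed (products):
  C–C: 2 × 357 = 714
  C–H: 8 × 423 = 3384
  Σ(formed) = 4098 kJ
ΔH = Σ(broken) − Σ(formed) = 3746 − 4098 = −352 kJ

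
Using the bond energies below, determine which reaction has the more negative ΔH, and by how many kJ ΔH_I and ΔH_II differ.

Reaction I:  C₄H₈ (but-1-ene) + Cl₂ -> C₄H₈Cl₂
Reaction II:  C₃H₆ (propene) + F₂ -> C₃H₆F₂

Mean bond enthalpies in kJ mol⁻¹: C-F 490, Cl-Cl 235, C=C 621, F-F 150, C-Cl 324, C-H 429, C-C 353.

Reaction II, by 417 kJ

Reaction I:
  Bonds broken (reactants):
    C-C: 2 × 353 = 706
    C-H: 8 × 429 = 3432
    C=C: 1 × 621 = 621
    Cl-Cl: 1 × 235 = 235
    Σ(broken) = 4994 kJ
  Bonds formed (products):
    C-C: 3 × 353 = 1059
    C-Cl: 2 × 324 = 648
    C-H: 8 × 429 = 3432
    Σ(formed) = 5139 kJ
  ΔH_I = 4994 − 5139 = −145 kJ
Reaction II:
  Bonds broken (reactants):
    C-C: 1 × 353 = 353
    C-H: 6 × 429 = 2574
    C=C: 1 × 621 = 621
    F-F: 1 × 150 = 150
    Σ(broken) = 3698 kJ
  Bonds formed (products):
    C-C: 2 × 353 = 706
    C-F: 2 × 490 = 980
    C-H: 6 × 429 = 2574
    Σ(formed) = 4260 kJ
  ΔH_II = 3698 − 4260 = −562 kJ
ΔH_I − ΔH_II = +417 kJ, so reaction II has the more negative ΔH; |ΔH_I − ΔH_II| = 417 kJ.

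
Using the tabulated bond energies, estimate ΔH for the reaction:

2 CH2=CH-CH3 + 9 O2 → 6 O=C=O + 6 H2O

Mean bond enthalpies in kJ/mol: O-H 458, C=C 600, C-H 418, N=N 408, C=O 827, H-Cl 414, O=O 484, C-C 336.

Bonds broken (reactants):
  C-C: 2 × 336 = 672
  C-H: 12 × 418 = 5016
  C=C: 2 × 600 = 1200
  O=O: 9 × 484 = 4356
  Σ(broken) = 11244 kJ
Bonds formed (products):
  C=O: 12 × 827 = 9924
  O-H: 12 × 458 = 5496
  Σ(formed) = 15420 kJ
ΔH = Σ(broken) − Σ(formed) = 11244 − 15420 = −4176 kJ

ΔH ≈ −4176 kJ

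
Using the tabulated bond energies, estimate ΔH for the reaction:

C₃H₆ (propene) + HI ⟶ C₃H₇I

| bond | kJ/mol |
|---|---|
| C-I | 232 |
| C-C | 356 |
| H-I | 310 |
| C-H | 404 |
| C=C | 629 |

Bonds broken (reactants):
  C-C: 1 × 356 = 356
  C-H: 6 × 404 = 2424
  C=C: 1 × 629 = 629
  H-I: 1 × 310 = 310
  Σ(broken) = 3719 kJ
Bonds formed (products):
  C-C: 2 × 356 = 712
  C-H: 7 × 404 = 2828
  C-I: 1 × 232 = 232
  Σ(formed) = 3772 kJ
ΔH = Σ(broken) − Σ(formed) = 3719 − 3772 = −53 kJ

ΔH ≈ −53 kJ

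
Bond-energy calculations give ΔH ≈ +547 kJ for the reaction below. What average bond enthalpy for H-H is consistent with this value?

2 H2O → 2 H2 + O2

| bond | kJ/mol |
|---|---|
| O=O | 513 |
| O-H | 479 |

Let D be the H-H bond energy.
Σ(broken) = 4×479 = 1916
Σ(formed) = 2×D + 1×513 = 513 + 2D
ΔH = Σ(broken) − Σ(formed) = (1916) − (513 + 2D) = +1403 − 2D
Setting this equal to +547 kJ gives 2D = 856, so D = 428 kJ/mol.

D(H-H) ≈ 428 kJ/mol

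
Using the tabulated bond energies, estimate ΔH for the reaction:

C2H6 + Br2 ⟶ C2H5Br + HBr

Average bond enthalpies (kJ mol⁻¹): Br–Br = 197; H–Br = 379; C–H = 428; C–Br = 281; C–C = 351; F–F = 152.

ΔH ≈ −35 kJ

Bonds broken (reactants):
  Br–Br: 1 × 197 = 197
  C–C: 1 × 351 = 351
  C–H: 6 × 428 = 2568
  Σ(broken) = 3116 kJ
Bonds formed (products):
  C–Br: 1 × 281 = 281
  C–C: 1 × 351 = 351
  C–H: 5 × 428 = 2140
  H–Br: 1 × 379 = 379
  Σ(formed) = 3151 kJ
ΔH = Σ(broken) − Σ(formed) = 3116 − 3151 = −35 kJ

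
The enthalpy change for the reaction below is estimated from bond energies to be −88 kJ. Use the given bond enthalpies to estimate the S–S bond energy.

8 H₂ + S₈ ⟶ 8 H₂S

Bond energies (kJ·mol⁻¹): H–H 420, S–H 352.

D(S–S) ≈ 273 kJ/mol

Let D be the S–S bond energy.
Σ(broken) = 8×420 + 8×D = 3360 + 8D
Σ(formed) = 16×352 = 5632
ΔH = Σ(broken) − Σ(formed) = (3360 + 8D) − (5632) = −2272 + 8D
Setting this equal to −88 kJ gives 8D = 2184, so D = 273 kJ/mol.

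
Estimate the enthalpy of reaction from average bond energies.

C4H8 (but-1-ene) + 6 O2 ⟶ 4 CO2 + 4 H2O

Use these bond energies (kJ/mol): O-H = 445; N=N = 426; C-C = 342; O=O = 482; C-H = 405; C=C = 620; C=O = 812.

Bonds broken (reactants):
  C-C: 2 × 342 = 684
  C-H: 8 × 405 = 3240
  C=C: 1 × 620 = 620
  O=O: 6 × 482 = 2892
  Σ(broken) = 7436 kJ
Bonds formed (products):
  C=O: 8 × 812 = 6496
  O-H: 8 × 445 = 3560
  Σ(formed) = 10056 kJ
ΔH = Σ(broken) − Σ(formed) = 7436 − 10056 = −2620 kJ

ΔH ≈ −2620 kJ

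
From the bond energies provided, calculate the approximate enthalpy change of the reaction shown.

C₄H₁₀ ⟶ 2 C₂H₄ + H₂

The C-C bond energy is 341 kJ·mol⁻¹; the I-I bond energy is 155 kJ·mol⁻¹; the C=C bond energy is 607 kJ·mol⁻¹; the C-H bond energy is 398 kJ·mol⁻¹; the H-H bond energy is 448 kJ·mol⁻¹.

Bonds broken (reactants):
  C-C: 3 × 341 = 1023
  C-H: 10 × 398 = 3980
  Σ(broken) = 5003 kJ
Bonds formed (products):
  C-H: 8 × 398 = 3184
  C=C: 2 × 607 = 1214
  H-H: 1 × 448 = 448
  Σ(formed) = 4846 kJ
ΔH = Σ(broken) − Σ(formed) = 5003 − 4846 = +157 kJ

ΔH ≈ +157 kJ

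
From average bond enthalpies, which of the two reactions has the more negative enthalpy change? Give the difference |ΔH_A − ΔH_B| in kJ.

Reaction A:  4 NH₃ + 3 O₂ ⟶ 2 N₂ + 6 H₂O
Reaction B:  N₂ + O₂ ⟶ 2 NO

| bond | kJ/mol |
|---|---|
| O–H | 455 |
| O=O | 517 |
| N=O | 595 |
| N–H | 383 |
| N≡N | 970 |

Reaction A:
  Bonds broken (reactants):
    N–H: 12 × 383 = 4596
    O=O: 3 × 517 = 1551
    Σ(broken) = 6147 kJ
  Bonds formed (products):
    N≡N: 2 × 970 = 1940
    O–H: 12 × 455 = 5460
    Σ(formed) = 7400 kJ
  ΔH_A = 6147 − 7400 = −1253 kJ
Reaction B:
  Bonds broken (reactants):
    N≡N: 1 × 970 = 970
    O=O: 1 × 517 = 517
    Σ(broken) = 1487 kJ
  Bonds formed (products):
    N=O: 2 × 595 = 1190
    Σ(formed) = 1190 kJ
  ΔH_B = 1487 − 1190 = +297 kJ
ΔH_A − ΔH_B = −1550 kJ, so reaction A has the more negative ΔH; |ΔH_A − ΔH_B| = 1550 kJ.

Reaction A, by 1550 kJ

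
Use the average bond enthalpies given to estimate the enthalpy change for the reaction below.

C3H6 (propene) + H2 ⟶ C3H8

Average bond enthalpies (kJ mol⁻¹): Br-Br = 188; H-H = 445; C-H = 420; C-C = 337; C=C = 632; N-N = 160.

Bonds broken (reactants):
  C-C: 1 × 337 = 337
  C-H: 6 × 420 = 2520
  C=C: 1 × 632 = 632
  H-H: 1 × 445 = 445
  Σ(broken) = 3934 kJ
Bonds formed (products):
  C-C: 2 × 337 = 674
  C-H: 8 × 420 = 3360
  Σ(formed) = 4034 kJ
ΔH = Σ(broken) − Σ(formed) = 3934 − 4034 = −100 kJ

ΔH ≈ −100 kJ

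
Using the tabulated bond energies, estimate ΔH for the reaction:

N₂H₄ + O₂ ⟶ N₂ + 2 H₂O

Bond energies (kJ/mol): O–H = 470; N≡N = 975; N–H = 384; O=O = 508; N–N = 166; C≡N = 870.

Bonds broken (reactants):
  N–H: 4 × 384 = 1536
  N–N: 1 × 166 = 166
  O=O: 1 × 508 = 508
  Σ(broken) = 2210 kJ
Bonds formed (products):
  N≡N: 1 × 975 = 975
  O–H: 4 × 470 = 1880
  Σ(formed) = 2855 kJ
ΔH = Σ(broken) − Σ(formed) = 2210 − 2855 = −645 kJ

ΔH ≈ −645 kJ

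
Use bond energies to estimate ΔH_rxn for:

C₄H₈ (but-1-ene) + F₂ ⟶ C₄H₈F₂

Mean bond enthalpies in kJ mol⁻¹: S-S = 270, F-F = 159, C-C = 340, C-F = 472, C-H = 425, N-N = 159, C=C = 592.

ΔH ≈ −533 kJ

Bonds broken (reactants):
  C-C: 2 × 340 = 680
  C-H: 8 × 425 = 3400
  C=C: 1 × 592 = 592
  F-F: 1 × 159 = 159
  Σ(broken) = 4831 kJ
Bonds formed (products):
  C-C: 3 × 340 = 1020
  C-F: 2 × 472 = 944
  C-H: 8 × 425 = 3400
  Σ(formed) = 5364 kJ
ΔH = Σ(broken) − Σ(formed) = 4831 − 5364 = −533 kJ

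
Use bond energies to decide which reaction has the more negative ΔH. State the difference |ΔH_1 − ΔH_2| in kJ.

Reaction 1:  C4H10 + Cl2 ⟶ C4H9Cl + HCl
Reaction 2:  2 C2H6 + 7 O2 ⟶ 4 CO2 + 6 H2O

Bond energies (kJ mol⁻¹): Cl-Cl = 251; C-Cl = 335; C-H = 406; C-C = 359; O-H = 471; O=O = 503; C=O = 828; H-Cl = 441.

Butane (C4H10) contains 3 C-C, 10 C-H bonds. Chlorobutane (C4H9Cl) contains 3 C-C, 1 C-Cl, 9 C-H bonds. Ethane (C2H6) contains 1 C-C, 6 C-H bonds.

Reaction 2, by 3046 kJ

Reaction 1:
  Bonds broken (reactants):
    C-C: 3 × 359 = 1077
    C-H: 10 × 406 = 4060
    Cl-Cl: 1 × 251 = 251
    Σ(broken) = 5388 kJ
  Bonds formed (products):
    C-C: 3 × 359 = 1077
    C-Cl: 1 × 335 = 335
    C-H: 9 × 406 = 3654
    H-Cl: 1 × 441 = 441
    Σ(formed) = 5507 kJ
  ΔH_1 = 5388 − 5507 = −119 kJ
Reaction 2:
  Bonds broken (reactants):
    C-C: 2 × 359 = 718
    C-H: 12 × 406 = 4872
    O=O: 7 × 503 = 3521
    Σ(broken) = 9111 kJ
  Bonds formed (products):
    C=O: 8 × 828 = 6624
    O-H: 12 × 471 = 5652
    Σ(formed) = 12276 kJ
  ΔH_2 = 9111 − 12276 = −3165 kJ
ΔH_1 − ΔH_2 = +3046 kJ, so reaction 2 has the more negative ΔH; |ΔH_1 − ΔH_2| = 3046 kJ.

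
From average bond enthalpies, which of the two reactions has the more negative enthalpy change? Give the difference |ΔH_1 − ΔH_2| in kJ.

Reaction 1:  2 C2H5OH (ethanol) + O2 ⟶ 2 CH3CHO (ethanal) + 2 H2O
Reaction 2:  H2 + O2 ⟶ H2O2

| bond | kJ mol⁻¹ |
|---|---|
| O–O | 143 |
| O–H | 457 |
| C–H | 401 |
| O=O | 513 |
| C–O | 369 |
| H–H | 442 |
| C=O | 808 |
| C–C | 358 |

Reaction 1:
  Bonds broken (reactants):
    C–C: 2 × 358 = 716
    C–H: 10 × 401 = 4010
    C–O: 2 × 369 = 738
    O–H: 2 × 457 = 914
    O=O: 1 × 513 = 513
    Σ(broken) = 6891 kJ
  Bonds formed (products):
    C–C: 2 × 358 = 716
    C–H: 8 × 401 = 3208
    C=O: 2 × 808 = 1616
    O–H: 4 × 457 = 1828
    Σ(formed) = 7368 kJ
  ΔH_1 = 6891 − 7368 = −477 kJ
Reaction 2:
  Bonds broken (reactants):
    H–H: 1 × 442 = 442
    O=O: 1 × 513 = 513
    Σ(broken) = 955 kJ
  Bonds formed (products):
    O–H: 2 × 457 = 914
    O–O: 1 × 143 = 143
    Σ(formed) = 1057 kJ
  ΔH_2 = 955 − 1057 = −102 kJ
ΔH_1 − ΔH_2 = −375 kJ, so reaction 1 has the more negative ΔH; |ΔH_1 − ΔH_2| = 375 kJ.

Reaction 1, by 375 kJ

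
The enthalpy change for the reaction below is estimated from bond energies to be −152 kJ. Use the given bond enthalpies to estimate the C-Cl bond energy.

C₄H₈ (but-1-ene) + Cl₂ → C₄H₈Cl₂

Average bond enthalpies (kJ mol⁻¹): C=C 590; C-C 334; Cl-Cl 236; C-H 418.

Let D be the C-Cl bond energy.
Σ(broken) = 2×334 + 8×418 + 1×590 + 1×236 = 4838
Σ(formed) = 3×334 + 2×D + 8×418 = 4346 + 2D
ΔH = Σ(broken) − Σ(formed) = (4838) − (4346 + 2D) = +492 − 2D
Setting this equal to −152 kJ gives 2D = 644, so D = 322 kJ/mol.

D(C-Cl) ≈ 322 kJ/mol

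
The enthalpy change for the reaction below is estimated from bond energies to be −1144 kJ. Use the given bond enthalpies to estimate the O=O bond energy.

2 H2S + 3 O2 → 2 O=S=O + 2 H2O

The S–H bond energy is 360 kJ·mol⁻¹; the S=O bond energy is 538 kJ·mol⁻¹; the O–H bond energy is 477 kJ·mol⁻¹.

D(O=O) ≈ 492 kJ/mol

Let D be the O=O bond energy.
Σ(broken) = 3×D + 4×360 = 1440 + 3D
Σ(formed) = 4×477 + 4×538 = 4060
ΔH = Σ(broken) − Σ(formed) = (1440 + 3D) − (4060) = −2620 + 3D
Setting this equal to −1144 kJ gives 3D = 1476, so D = 492 kJ/mol.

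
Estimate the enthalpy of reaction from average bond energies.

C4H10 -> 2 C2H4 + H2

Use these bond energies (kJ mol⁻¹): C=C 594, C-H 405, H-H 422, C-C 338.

Bonds broken (reactants):
  C-C: 3 × 338 = 1014
  C-H: 10 × 405 = 4050
  Σ(broken) = 5064 kJ
Bonds formed (products):
  C-H: 8 × 405 = 3240
  C=C: 2 × 594 = 1188
  H-H: 1 × 422 = 422
  Σ(formed) = 4850 kJ
ΔH = Σ(broken) − Σ(formed) = 5064 − 4850 = +214 kJ

ΔH ≈ +214 kJ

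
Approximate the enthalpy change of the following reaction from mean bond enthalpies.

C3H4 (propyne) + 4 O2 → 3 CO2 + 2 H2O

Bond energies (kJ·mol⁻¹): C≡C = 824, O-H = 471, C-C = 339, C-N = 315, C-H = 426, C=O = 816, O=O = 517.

Bonds broken (reactants):
  C≡C: 1 × 824 = 824
  C-C: 1 × 339 = 339
  C-H: 4 × 426 = 1704
  O=O: 4 × 517 = 2068
  Σ(broken) = 4935 kJ
Bonds formed (products):
  C=O: 6 × 816 = 4896
  O-H: 4 × 471 = 1884
  Σ(formed) = 6780 kJ
ΔH = Σ(broken) − Σ(formed) = 4935 − 6780 = −1845 kJ

ΔH ≈ −1845 kJ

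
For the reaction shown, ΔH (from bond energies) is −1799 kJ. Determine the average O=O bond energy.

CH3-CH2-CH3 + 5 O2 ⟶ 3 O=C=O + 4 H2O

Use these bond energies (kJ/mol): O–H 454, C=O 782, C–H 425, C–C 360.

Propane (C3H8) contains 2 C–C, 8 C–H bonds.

Let D be the O=O bond energy.
Σ(broken) = 2×360 + 8×425 + 5×D = 4120 + 5D
Σ(formed) = 6×782 + 8×454 = 8324
ΔH = Σ(broken) − Σ(formed) = (4120 + 5D) − (8324) = −4204 + 5D
Setting this equal to −1799 kJ gives 5D = 2405, so D = 481 kJ/mol.

D(O=O) ≈ 481 kJ/mol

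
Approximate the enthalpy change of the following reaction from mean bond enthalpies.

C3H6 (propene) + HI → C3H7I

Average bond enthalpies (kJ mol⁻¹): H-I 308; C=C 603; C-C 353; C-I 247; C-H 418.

ΔH ≈ −107 kJ

Bonds broken (reactants):
  C-C: 1 × 353 = 353
  C-H: 6 × 418 = 2508
  C=C: 1 × 603 = 603
  H-I: 1 × 308 = 308
  Σ(broken) = 3772 kJ
Bonds formed (products):
  C-C: 2 × 353 = 706
  C-H: 7 × 418 = 2926
  C-I: 1 × 247 = 247
  Σ(formed) = 3879 kJ
ΔH = Σ(broken) − Σ(formed) = 3772 − 3879 = −107 kJ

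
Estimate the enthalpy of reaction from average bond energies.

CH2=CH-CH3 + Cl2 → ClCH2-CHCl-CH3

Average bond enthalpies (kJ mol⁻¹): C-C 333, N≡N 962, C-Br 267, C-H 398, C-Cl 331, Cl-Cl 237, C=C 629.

ΔH ≈ −129 kJ

Bonds broken (reactants):
  C-C: 1 × 333 = 333
  C-H: 6 × 398 = 2388
  C=C: 1 × 629 = 629
  Cl-Cl: 1 × 237 = 237
  Σ(broken) = 3587 kJ
Bonds formed (products):
  C-C: 2 × 333 = 666
  C-Cl: 2 × 331 = 662
  C-H: 6 × 398 = 2388
  Σ(formed) = 3716 kJ
ΔH = Σ(broken) − Σ(formed) = 3587 − 3716 = −129 kJ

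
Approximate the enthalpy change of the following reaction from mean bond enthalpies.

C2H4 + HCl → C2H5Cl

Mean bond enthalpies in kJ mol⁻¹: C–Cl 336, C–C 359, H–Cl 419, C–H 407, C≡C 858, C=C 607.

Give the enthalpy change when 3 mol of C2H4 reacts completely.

Bonds broken (reactants):
  C–H: 4 × 407 = 1628
  C=C: 1 × 607 = 607
  H–Cl: 1 × 419 = 419
  Σ(broken) = 2654 kJ
Bonds formed (products):
  C–C: 1 × 359 = 359
  C–Cl: 1 × 336 = 336
  C–H: 5 × 407 = 2035
  Σ(formed) = 2730 kJ
ΔH = Σ(broken) − Σ(formed) = 2654 − 2730 = −76 kJ
For 3× the reaction as written: 3 × (−76) = −228 kJ

ΔH = −228 kJ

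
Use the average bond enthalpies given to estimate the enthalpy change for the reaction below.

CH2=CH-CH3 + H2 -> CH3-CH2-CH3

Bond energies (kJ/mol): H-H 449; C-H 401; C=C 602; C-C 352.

Bonds broken (reactants):
  C-C: 1 × 352 = 352
  C-H: 6 × 401 = 2406
  C=C: 1 × 602 = 602
  H-H: 1 × 449 = 449
  Σ(broken) = 3809 kJ
Bonds formed (products):
  C-C: 2 × 352 = 704
  C-H: 8 × 401 = 3208
  Σ(formed) = 3912 kJ
ΔH = Σ(broken) − Σ(formed) = 3809 − 3912 = −103 kJ

ΔH ≈ −103 kJ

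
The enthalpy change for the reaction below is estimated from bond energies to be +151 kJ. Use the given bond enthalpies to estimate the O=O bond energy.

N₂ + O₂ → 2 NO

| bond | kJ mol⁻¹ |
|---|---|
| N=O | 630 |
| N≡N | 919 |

D(O=O) ≈ 492 kJ/mol

Let D be the O=O bond energy.
Σ(broken) = 1×919 + 1×D = 919 + D
Σ(formed) = 2×630 = 1260
ΔH = Σ(broken) − Σ(formed) = (919 + D) − (1260) = −341 + D
Setting this equal to +151 kJ gives D = 492 kJ/mol.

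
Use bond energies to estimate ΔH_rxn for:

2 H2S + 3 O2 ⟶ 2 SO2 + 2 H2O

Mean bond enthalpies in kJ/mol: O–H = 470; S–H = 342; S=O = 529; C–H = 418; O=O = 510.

Bonds broken (reactants):
  O=O: 3 × 510 = 1530
  S–H: 4 × 342 = 1368
  Σ(broken) = 2898 kJ
Bonds formed (products):
  O–H: 4 × 470 = 1880
  S=O: 4 × 529 = 2116
  Σ(formed) = 3996 kJ
ΔH = Σ(broken) − Σ(formed) = 2898 − 3996 = −1098 kJ

ΔH ≈ −1098 kJ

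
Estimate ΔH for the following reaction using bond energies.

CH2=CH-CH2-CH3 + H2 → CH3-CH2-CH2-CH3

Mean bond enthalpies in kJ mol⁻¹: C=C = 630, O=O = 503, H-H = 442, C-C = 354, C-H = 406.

Bonds broken (reactants):
  C-C: 2 × 354 = 708
  C-H: 8 × 406 = 3248
  C=C: 1 × 630 = 630
  H-H: 1 × 442 = 442
  Σ(broken) = 5028 kJ
Bonds formed (products):
  C-C: 3 × 354 = 1062
  C-H: 10 × 406 = 4060
  Σ(formed) = 5122 kJ
ΔH = Σ(broken) − Σ(formed) = 5028 − 5122 = −94 kJ

ΔH ≈ −94 kJ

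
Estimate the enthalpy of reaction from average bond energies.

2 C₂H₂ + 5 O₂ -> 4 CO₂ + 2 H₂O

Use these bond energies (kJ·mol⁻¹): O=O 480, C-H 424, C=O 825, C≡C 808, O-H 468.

ΔH ≈ −2760 kJ

Bonds broken (reactants):
  C≡C: 2 × 808 = 1616
  C-H: 4 × 424 = 1696
  O=O: 5 × 480 = 2400
  Σ(broken) = 5712 kJ
Bonds formed (products):
  C=O: 8 × 825 = 6600
  O-H: 4 × 468 = 1872
  Σ(formed) = 8472 kJ
ΔH = Σ(broken) − Σ(formed) = 5712 − 8472 = −2760 kJ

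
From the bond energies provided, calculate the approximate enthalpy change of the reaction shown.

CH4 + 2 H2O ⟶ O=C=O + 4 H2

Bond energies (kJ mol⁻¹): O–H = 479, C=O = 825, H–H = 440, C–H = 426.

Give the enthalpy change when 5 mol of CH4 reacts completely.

Bonds broken (reactants):
  C–H: 4 × 426 = 1704
  O–H: 4 × 479 = 1916
  Σ(broken) = 3620 kJ
Bonds formed (products):
  C=O: 2 × 825 = 1650
  H–H: 4 × 440 = 1760
  Σ(formed) = 3410 kJ
ΔH = Σ(broken) − Σ(formed) = 3620 − 3410 = +210 kJ
For 5× the reaction as written: 5 × (+210) = +1050 kJ

ΔH = +1050 kJ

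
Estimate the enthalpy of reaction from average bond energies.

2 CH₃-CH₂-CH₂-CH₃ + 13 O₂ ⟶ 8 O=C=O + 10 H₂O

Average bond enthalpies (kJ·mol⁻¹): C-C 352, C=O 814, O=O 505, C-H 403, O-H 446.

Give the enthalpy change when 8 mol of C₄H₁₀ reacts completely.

ΔH = −20828 kJ

Bonds broken (reactants):
  C-C: 6 × 352 = 2112
  C-H: 20 × 403 = 8060
  O=O: 13 × 505 = 6565
  Σ(broken) = 16737 kJ
Bonds formed (products):
  C=O: 16 × 814 = 13024
  O-H: 20 × 446 = 8920
  Σ(formed) = 21944 kJ
ΔH = Σ(broken) − Σ(formed) = 16737 − 21944 = −5207 kJ
For 4× the reaction as written: 4 × (−5207) = −20828 kJ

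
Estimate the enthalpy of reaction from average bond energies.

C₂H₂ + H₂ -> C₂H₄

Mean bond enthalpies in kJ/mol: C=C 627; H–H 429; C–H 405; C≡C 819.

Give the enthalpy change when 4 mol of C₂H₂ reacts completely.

ΔH = −756 kJ

Bonds broken (reactants):
  C≡C: 1 × 819 = 819
  C–H: 2 × 405 = 810
  H–H: 1 × 429 = 429
  Σ(broken) = 2058 kJ
Bonds formed (products):
  C–H: 4 × 405 = 1620
  C=C: 1 × 627 = 627
  Σ(formed) = 2247 kJ
ΔH = Σ(broken) − Σ(formed) = 2058 − 2247 = −189 kJ
For 4× the reaction as written: 4 × (−189) = −756 kJ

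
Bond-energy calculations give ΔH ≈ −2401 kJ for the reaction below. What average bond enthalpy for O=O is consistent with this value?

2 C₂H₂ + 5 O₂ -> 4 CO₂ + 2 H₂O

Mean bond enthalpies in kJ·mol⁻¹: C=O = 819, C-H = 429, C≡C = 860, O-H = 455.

Let D be the O=O bond energy.
Σ(broken) = 2×860 + 4×429 + 5×D = 3436 + 5D
Σ(formed) = 8×819 + 4×455 = 8372
ΔH = Σ(broken) − Σ(formed) = (3436 + 5D) − (8372) = −4936 + 5D
Setting this equal to −2401 kJ gives 5D = 2535, so D = 507 kJ/mol.

D(O=O) ≈ 507 kJ/mol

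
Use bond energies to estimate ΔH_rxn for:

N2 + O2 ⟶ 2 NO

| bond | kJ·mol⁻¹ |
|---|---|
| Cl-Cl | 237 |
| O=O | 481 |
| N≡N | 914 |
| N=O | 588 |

Bonds broken (reactants):
  N≡N: 1 × 914 = 914
  O=O: 1 × 481 = 481
  Σ(broken) = 1395 kJ
Bonds formed (products):
  N=O: 2 × 588 = 1176
  Σ(formed) = 1176 kJ
ΔH = Σ(broken) − Σ(formed) = 1395 − 1176 = +219 kJ

ΔH ≈ +219 kJ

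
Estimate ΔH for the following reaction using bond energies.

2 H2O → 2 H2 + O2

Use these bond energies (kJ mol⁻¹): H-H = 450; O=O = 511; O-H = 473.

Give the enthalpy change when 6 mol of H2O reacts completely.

ΔH = +1443 kJ

Bonds broken (reactants):
  O-H: 4 × 473 = 1892
  Σ(broken) = 1892 kJ
Bonds formed (products):
  H-H: 2 × 450 = 900
  O=O: 1 × 511 = 511
  Σ(formed) = 1411 kJ
ΔH = Σ(broken) − Σ(formed) = 1892 − 1411 = +481 kJ
For 3× the reaction as written: 3 × (+481) = +1443 kJ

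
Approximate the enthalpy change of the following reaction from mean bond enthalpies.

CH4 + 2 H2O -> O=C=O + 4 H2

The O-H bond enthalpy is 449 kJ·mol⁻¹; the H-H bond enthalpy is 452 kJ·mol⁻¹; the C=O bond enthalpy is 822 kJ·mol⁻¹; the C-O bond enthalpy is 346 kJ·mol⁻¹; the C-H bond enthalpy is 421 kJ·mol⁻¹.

ΔH ≈ +28 kJ

Bonds broken (reactants):
  C-H: 4 × 421 = 1684
  O-H: 4 × 449 = 1796
  Σ(broken) = 3480 kJ
Bonds formed (products):
  C=O: 2 × 822 = 1644
  H-H: 4 × 452 = 1808
  Σ(formed) = 3452 kJ
ΔH = Σ(broken) − Σ(formed) = 3480 − 3452 = +28 kJ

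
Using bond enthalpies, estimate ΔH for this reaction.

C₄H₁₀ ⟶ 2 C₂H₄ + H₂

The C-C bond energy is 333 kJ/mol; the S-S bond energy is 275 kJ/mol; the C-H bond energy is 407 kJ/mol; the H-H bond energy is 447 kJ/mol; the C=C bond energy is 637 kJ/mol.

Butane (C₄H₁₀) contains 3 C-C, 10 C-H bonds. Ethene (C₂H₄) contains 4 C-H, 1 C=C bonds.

Bonds broken (reactants):
  C-C: 3 × 333 = 999
  C-H: 10 × 407 = 4070
  Σ(broken) = 5069 kJ
Bonds formed (products):
  C-H: 8 × 407 = 3256
  C=C: 2 × 637 = 1274
  H-H: 1 × 447 = 447
  Σ(formed) = 4977 kJ
ΔH = Σ(broken) − Σ(formed) = 5069 − 4977 = +92 kJ

ΔH ≈ +92 kJ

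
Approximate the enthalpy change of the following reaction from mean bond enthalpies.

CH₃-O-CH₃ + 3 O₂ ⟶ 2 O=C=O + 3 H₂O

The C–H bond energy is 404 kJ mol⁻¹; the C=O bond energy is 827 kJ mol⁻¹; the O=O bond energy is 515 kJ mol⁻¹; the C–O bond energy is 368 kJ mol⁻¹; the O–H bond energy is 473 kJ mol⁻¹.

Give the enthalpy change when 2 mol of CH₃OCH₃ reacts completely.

ΔH = −2882 kJ

Bonds broken (reactants):
  C–H: 6 × 404 = 2424
  C–O: 2 × 368 = 736
  O=O: 3 × 515 = 1545
  Σ(broken) = 4705 kJ
Bonds formed (products):
  C=O: 4 × 827 = 3308
  O–H: 6 × 473 = 2838
  Σ(formed) = 6146 kJ
ΔH = Σ(broken) − Σ(formed) = 4705 − 6146 = −1441 kJ
For 2× the reaction as written: 2 × (−1441) = −2882 kJ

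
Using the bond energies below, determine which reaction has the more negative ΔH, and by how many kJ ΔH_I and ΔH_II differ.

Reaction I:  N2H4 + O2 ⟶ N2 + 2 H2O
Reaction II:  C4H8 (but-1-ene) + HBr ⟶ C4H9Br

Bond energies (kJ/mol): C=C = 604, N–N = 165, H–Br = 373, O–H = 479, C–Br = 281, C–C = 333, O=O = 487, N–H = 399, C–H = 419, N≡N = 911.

Reaction I:
  Bonds broken (reactants):
    N–H: 4 × 399 = 1596
    N–N: 1 × 165 = 165
    O=O: 1 × 487 = 487
    Σ(broken) = 2248 kJ
  Bonds formed (products):
    N≡N: 1 × 911 = 911
    O–H: 4 × 479 = 1916
    Σ(formed) = 2827 kJ
  ΔH_I = 2248 − 2827 = −579 kJ
Reaction II:
  Bonds broken (reactants):
    C–C: 2 × 333 = 666
    C–H: 8 × 419 = 3352
    C=C: 1 × 604 = 604
    H–Br: 1 × 373 = 373
    Σ(broken) = 4995 kJ
  Bonds formed (products):
    C–Br: 1 × 281 = 281
    C–C: 3 × 333 = 999
    C–H: 9 × 419 = 3771
    Σ(formed) = 5051 kJ
  ΔH_II = 4995 − 5051 = −56 kJ
ΔH_I − ΔH_II = −523 kJ, so reaction I has the more negative ΔH; |ΔH_I − ΔH_II| = 523 kJ.

Reaction I, by 523 kJ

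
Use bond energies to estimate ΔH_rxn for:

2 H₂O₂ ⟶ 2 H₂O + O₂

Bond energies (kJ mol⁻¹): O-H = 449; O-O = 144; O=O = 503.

Bonds broken (reactants):
  O-H: 4 × 449 = 1796
  O-O: 2 × 144 = 288
  Σ(broken) = 2084 kJ
Bonds formed (products):
  O-H: 4 × 449 = 1796
  O=O: 1 × 503 = 503
  Σ(formed) = 2299 kJ
ΔH = Σ(broken) − Σ(formed) = 2084 − 2299 = −215 kJ

ΔH ≈ −215 kJ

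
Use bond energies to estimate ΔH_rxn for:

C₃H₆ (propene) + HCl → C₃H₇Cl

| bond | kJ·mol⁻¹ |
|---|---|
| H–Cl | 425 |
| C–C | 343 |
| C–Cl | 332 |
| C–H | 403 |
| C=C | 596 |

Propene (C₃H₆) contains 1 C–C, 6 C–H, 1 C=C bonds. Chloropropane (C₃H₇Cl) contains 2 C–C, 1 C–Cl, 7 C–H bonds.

Bonds broken (reactants):
  C–C: 1 × 343 = 343
  C–H: 6 × 403 = 2418
  C=C: 1 × 596 = 596
  H–Cl: 1 × 425 = 425
  Σ(broken) = 3782 kJ
Bonds formed (products):
  C–C: 2 × 343 = 686
  C–Cl: 1 × 332 = 332
  C–H: 7 × 403 = 2821
  Σ(formed) = 3839 kJ
ΔH = Σ(broken) − Σ(formed) = 3782 − 3839 = −57 kJ

ΔH ≈ −57 kJ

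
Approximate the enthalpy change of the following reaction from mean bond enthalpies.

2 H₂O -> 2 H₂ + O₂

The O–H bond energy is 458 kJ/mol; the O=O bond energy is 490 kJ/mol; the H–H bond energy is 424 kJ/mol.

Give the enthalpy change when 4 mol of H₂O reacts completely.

Bonds broken (reactants):
  O–H: 4 × 458 = 1832
  Σ(broken) = 1832 kJ
Bonds formed (products):
  H–H: 2 × 424 = 848
  O=O: 1 × 490 = 490
  Σ(formed) = 1338 kJ
ΔH = Σ(broken) − Σ(formed) = 1832 − 1338 = +494 kJ
For 2× the reaction as written: 2 × (+494) = +988 kJ

ΔH = +988 kJ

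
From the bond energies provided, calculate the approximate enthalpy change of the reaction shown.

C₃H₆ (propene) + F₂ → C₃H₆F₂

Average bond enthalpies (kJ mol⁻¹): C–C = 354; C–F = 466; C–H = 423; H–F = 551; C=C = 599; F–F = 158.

Bonds broken (reactants):
  C–C: 1 × 354 = 354
  C–H: 6 × 423 = 2538
  C=C: 1 × 599 = 599
  F–F: 1 × 158 = 158
  Σ(broken) = 3649 kJ
Bonds formed (products):
  C–C: 2 × 354 = 708
  C–F: 2 × 466 = 932
  C–H: 6 × 423 = 2538
  Σ(formed) = 4178 kJ
ΔH = Σ(broken) − Σ(formed) = 3649 − 4178 = −529 kJ

ΔH ≈ −529 kJ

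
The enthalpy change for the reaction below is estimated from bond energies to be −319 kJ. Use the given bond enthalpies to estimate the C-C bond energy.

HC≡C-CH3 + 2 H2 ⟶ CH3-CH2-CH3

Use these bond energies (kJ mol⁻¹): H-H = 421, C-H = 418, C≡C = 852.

D(C-C) ≈ 341 kJ/mol

Let D be the C-C bond energy.
Σ(broken) = 1×852 + 1×D + 4×418 + 2×421 = 3366 + D
Σ(formed) = 2×D + 8×418 = 3344 + 2D
ΔH = Σ(broken) − Σ(formed) = (3366 + D) − (3344 + 2D) = +22 − D
Setting this equal to −319 kJ gives D = 341 kJ/mol.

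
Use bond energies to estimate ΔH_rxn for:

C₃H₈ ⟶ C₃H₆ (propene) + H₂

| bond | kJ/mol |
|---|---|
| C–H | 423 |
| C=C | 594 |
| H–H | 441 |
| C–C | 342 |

Bonds broken (reactants):
  C–C: 2 × 342 = 684
  C–H: 8 × 423 = 3384
  Σ(broken) = 4068 kJ
Bonds formed (products):
  C–C: 1 × 342 = 342
  C–H: 6 × 423 = 2538
  C=C: 1 × 594 = 594
  H–H: 1 × 441 = 441
  Σ(formed) = 3915 kJ
ΔH = Σ(broken) − Σ(formed) = 4068 − 3915 = +153 kJ

ΔH ≈ +153 kJ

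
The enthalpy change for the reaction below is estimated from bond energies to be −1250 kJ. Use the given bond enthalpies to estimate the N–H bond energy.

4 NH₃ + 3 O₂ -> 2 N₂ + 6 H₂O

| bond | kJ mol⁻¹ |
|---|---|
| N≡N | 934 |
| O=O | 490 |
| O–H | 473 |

D(N–H) ≈ 402 kJ/mol

Let D be the N–H bond energy.
Σ(broken) = 12×D + 3×490 = 1470 + 12D
Σ(formed) = 2×934 + 12×473 = 7544
ΔH = Σ(broken) − Σ(formed) = (1470 + 12D) − (7544) = −6074 + 12D
Setting this equal to −1250 kJ gives 12D = 4824, so D = 402 kJ/mol.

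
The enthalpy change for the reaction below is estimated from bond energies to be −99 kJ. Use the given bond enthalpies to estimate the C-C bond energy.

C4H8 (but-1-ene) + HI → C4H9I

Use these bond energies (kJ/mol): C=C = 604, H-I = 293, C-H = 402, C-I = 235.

D(C-C) ≈ 359 kJ/mol

Let D be the C-C bond energy.
Σ(broken) = 2×D + 8×402 + 1×604 + 1×293 = 4113 + 2D
Σ(formed) = 3×D + 9×402 + 1×235 = 3853 + 3D
ΔH = Σ(broken) − Σ(formed) = (4113 + 2D) − (3853 + 3D) = +260 − D
Setting this equal to −99 kJ gives D = 359 kJ/mol.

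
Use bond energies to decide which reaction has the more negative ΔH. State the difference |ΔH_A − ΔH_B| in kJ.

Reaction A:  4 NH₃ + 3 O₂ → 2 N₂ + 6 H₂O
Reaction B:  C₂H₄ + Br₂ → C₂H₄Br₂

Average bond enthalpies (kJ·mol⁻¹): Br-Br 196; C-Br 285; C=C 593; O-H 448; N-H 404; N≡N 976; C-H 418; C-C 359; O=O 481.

Reaction A:
  Bonds broken (reactants):
    N-H: 12 × 404 = 4848
    O=O: 3 × 481 = 1443
    Σ(broken) = 6291 kJ
  Bonds formed (products):
    N≡N: 2 × 976 = 1952
    O-H: 12 × 448 = 5376
    Σ(formed) = 7328 kJ
  ΔH_A = 6291 − 7328 = −1037 kJ
Reaction B:
  Bonds broken (reactants):
    Br-Br: 1 × 196 = 196
    C-H: 4 × 418 = 1672
    C=C: 1 × 593 = 593
    Σ(broken) = 2461 kJ
  Bonds formed (products):
    C-Br: 2 × 285 = 570
    C-C: 1 × 359 = 359
    C-H: 4 × 418 = 1672
    Σ(formed) = 2601 kJ
  ΔH_B = 2461 − 2601 = −140 kJ
ΔH_A − ΔH_B = −897 kJ, so reaction A has the more negative ΔH; |ΔH_A − ΔH_B| = 897 kJ.

Reaction A, by 897 kJ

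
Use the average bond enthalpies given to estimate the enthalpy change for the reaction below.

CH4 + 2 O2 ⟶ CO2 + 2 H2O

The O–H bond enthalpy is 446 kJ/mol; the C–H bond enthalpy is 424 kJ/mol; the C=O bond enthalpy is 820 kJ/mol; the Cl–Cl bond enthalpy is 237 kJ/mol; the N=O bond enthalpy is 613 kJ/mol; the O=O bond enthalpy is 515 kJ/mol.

ΔH ≈ −698 kJ

Bonds broken (reactants):
  C–H: 4 × 424 = 1696
  O=O: 2 × 515 = 1030
  Σ(broken) = 2726 kJ
Bonds formed (products):
  C=O: 2 × 820 = 1640
  O–H: 4 × 446 = 1784
  Σ(formed) = 3424 kJ
ΔH = Σ(broken) − Σ(formed) = 2726 − 3424 = −698 kJ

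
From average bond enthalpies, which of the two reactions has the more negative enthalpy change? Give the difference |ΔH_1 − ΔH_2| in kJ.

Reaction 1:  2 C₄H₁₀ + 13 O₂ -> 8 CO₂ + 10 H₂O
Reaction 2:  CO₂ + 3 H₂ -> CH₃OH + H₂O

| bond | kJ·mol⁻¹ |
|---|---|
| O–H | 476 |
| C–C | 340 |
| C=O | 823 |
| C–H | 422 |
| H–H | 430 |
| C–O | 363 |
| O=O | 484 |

Reaction 1:
  Bonds broken (reactants):
    C–C: 6 × 340 = 2040
    C–H: 20 × 422 = 8440
    O=O: 13 × 484 = 6292
    Σ(broken) = 16772 kJ
  Bonds formed (products):
    C=O: 16 × 823 = 13168
    O–H: 20 × 476 = 9520
    Σ(formed) = 22688 kJ
  ΔH_1 = 16772 − 22688 = −5916 kJ
Reaction 2:
  Bonds broken (reactants):
    C=O: 2 × 823 = 1646
    H–H: 3 × 430 = 1290
    Σ(broken) = 2936 kJ
  Bonds formed (products):
    C–H: 3 × 422 = 1266
    C–O: 1 × 363 = 363
    O–H: 3 × 476 = 1428
    Σ(formed) = 3057 kJ
  ΔH_2 = 2936 − 3057 = −121 kJ
ΔH_1 − ΔH_2 = −5795 kJ, so reaction 1 has the more negative ΔH; |ΔH_1 − ΔH_2| = 5795 kJ.

Reaction 1, by 5795 kJ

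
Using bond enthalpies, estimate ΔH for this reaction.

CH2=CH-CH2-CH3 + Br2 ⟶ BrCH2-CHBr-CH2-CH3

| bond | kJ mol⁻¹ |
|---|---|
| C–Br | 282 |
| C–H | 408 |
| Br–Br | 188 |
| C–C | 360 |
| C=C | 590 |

ΔH ≈ −146 kJ

Bonds broken (reactants):
  Br–Br: 1 × 188 = 188
  C–C: 2 × 360 = 720
  C–H: 8 × 408 = 3264
  C=C: 1 × 590 = 590
  Σ(broken) = 4762 kJ
Bonds formed (products):
  C–Br: 2 × 282 = 564
  C–C: 3 × 360 = 1080
  C–H: 8 × 408 = 3264
  Σ(formed) = 4908 kJ
ΔH = Σ(broken) − Σ(formed) = 4762 − 4908 = −146 kJ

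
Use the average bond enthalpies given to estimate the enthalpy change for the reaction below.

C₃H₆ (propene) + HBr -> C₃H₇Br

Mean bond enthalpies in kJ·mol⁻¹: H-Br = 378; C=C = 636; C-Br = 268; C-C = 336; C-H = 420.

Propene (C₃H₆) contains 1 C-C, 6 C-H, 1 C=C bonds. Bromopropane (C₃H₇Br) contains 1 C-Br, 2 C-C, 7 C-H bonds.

Bonds broken (reactants):
  C-C: 1 × 336 = 336
  C-H: 6 × 420 = 2520
  C=C: 1 × 636 = 636
  H-Br: 1 × 378 = 378
  Σ(broken) = 3870 kJ
Bonds formed (products):
  C-Br: 1 × 268 = 268
  C-C: 2 × 336 = 672
  C-H: 7 × 420 = 2940
  Σ(formed) = 3880 kJ
ΔH = Σ(broken) − Σ(formed) = 3870 − 3880 = −10 kJ

ΔH ≈ −10 kJ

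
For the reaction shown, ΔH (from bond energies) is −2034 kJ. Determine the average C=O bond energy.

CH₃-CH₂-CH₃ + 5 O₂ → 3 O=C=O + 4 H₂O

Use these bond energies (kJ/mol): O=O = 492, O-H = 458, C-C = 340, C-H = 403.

D(C=O) ≈ 789 kJ/mol

Let D be the C=O bond energy.
Σ(broken) = 2×340 + 8×403 + 5×492 = 6364
Σ(formed) = 6×D + 8×458 = 3664 + 6D
ΔH = Σ(broken) − Σ(formed) = (6364) − (3664 + 6D) = +2700 − 6D
Setting this equal to −2034 kJ gives 6D = 4734, so D = 789 kJ/mol.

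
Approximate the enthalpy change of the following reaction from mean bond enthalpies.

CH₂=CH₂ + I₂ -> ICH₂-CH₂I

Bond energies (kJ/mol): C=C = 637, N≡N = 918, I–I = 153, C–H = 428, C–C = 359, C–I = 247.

Bonds broken (reactants):
  C–H: 4 × 428 = 1712
  C=C: 1 × 637 = 637
  I–I: 1 × 153 = 153
  Σ(broken) = 2502 kJ
Bonds formed (products):
  C–C: 1 × 359 = 359
  C–H: 4 × 428 = 1712
  C–I: 2 × 247 = 494
  Σ(formed) = 2565 kJ
ΔH = Σ(broken) − Σ(formed) = 2502 − 2565 = −63 kJ

ΔH ≈ −63 kJ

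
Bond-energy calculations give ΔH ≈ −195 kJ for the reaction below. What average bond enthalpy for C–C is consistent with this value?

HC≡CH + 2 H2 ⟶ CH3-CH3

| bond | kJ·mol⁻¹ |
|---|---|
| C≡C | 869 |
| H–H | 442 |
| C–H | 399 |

D(C–C) ≈ 352 kJ/mol

Let D be the C–C bond energy.
Σ(broken) = 1×869 + 2×399 + 2×442 = 2551
Σ(formed) = 1×D + 6×399 = 2394 + D
ΔH = Σ(broken) − Σ(formed) = (2551) − (2394 + D) = +157 − D
Setting this equal to −195 kJ gives D = 352 kJ/mol.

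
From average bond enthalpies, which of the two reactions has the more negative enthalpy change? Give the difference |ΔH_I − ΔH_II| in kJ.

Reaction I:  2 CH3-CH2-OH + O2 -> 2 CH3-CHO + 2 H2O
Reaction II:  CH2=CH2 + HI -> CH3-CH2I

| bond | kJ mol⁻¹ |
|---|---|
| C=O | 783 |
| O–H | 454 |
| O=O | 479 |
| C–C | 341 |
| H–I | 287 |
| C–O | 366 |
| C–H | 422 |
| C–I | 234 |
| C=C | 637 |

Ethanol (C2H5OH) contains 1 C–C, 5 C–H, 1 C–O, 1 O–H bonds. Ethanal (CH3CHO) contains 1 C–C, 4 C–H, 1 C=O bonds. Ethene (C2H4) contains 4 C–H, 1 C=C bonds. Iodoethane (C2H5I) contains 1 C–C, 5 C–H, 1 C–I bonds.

Reaction I:
  Bonds broken (reactants):
    C–C: 2 × 341 = 682
    C–H: 10 × 422 = 4220
    C–O: 2 × 366 = 732
    O–H: 2 × 454 = 908
    O=O: 1 × 479 = 479
    Σ(broken) = 7021 kJ
  Bonds formed (products):
    C–C: 2 × 341 = 682
    C–H: 8 × 422 = 3376
    C=O: 2 × 783 = 1566
    O–H: 4 × 454 = 1816
    Σ(formed) = 7440 kJ
  ΔH_I = 7021 − 7440 = −419 kJ
Reaction II:
  Bonds broken (reactants):
    C–H: 4 × 422 = 1688
    C=C: 1 × 637 = 637
    H–I: 1 × 287 = 287
    Σ(broken) = 2612 kJ
  Bonds formed (products):
    C–C: 1 × 341 = 341
    C–H: 5 × 422 = 2110
    C–I: 1 × 234 = 234
    Σ(formed) = 2685 kJ
  ΔH_II = 2612 − 2685 = −73 kJ
ΔH_I − ΔH_II = −346 kJ, so reaction I has the more negative ΔH; |ΔH_I − ΔH_II| = 346 kJ.

Reaction I, by 346 kJ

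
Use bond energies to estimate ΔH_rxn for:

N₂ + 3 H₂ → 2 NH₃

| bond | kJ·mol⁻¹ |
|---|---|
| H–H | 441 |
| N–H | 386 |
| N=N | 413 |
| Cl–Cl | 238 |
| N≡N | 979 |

ΔH ≈ −14 kJ

Bonds broken (reactants):
  H–H: 3 × 441 = 1323
  N≡N: 1 × 979 = 979
  Σ(broken) = 2302 kJ
Bonds formed (products):
  N–H: 6 × 386 = 2316
  Σ(formed) = 2316 kJ
ΔH = Σ(broken) − Σ(formed) = 2302 − 2316 = −14 kJ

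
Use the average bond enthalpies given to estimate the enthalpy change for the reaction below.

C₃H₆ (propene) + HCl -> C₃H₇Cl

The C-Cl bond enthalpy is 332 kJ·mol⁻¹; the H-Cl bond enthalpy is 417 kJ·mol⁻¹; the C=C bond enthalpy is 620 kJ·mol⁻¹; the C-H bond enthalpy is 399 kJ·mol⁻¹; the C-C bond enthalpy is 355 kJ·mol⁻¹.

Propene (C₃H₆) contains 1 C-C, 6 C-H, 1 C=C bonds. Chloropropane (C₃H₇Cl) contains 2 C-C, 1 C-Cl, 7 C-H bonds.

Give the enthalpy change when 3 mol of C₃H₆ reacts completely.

Bonds broken (reactants):
  C-C: 1 × 355 = 355
  C-H: 6 × 399 = 2394
  C=C: 1 × 620 = 620
  H-Cl: 1 × 417 = 417
  Σ(broken) = 3786 kJ
Bonds formed (products):
  C-C: 2 × 355 = 710
  C-Cl: 1 × 332 = 332
  C-H: 7 × 399 = 2793
  Σ(formed) = 3835 kJ
ΔH = Σ(broken) − Σ(formed) = 3786 − 3835 = −49 kJ
For 3× the reaction as written: 3 × (−49) = −147 kJ

ΔH = −147 kJ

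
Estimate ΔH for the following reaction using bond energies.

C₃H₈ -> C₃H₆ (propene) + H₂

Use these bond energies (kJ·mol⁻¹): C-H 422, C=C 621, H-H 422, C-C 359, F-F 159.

Bonds broken (reactants):
  C-C: 2 × 359 = 718
  C-H: 8 × 422 = 3376
  Σ(broken) = 4094 kJ
Bonds formed (products):
  C-C: 1 × 359 = 359
  C-H: 6 × 422 = 2532
  C=C: 1 × 621 = 621
  H-H: 1 × 422 = 422
  Σ(formed) = 3934 kJ
ΔH = Σ(broken) − Σ(formed) = 4094 − 3934 = +160 kJ

ΔH ≈ +160 kJ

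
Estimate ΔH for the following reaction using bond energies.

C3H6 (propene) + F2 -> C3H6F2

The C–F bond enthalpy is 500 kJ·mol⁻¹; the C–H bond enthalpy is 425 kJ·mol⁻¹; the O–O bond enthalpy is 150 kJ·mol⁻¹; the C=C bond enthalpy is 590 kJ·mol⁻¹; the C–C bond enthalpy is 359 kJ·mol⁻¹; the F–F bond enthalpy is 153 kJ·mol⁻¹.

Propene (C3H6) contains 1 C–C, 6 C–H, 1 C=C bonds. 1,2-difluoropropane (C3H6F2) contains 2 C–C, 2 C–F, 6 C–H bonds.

Bonds broken (reactants):
  C–C: 1 × 359 = 359
  C–H: 6 × 425 = 2550
  C=C: 1 × 590 = 590
  F–F: 1 × 153 = 153
  Σ(broken) = 3652 kJ
Bonds formed (products):
  C–C: 2 × 359 = 718
  C–F: 2 × 500 = 1000
  C–H: 6 × 425 = 2550
  Σ(formed) = 4268 kJ
ΔH = Σ(broken) − Σ(formed) = 3652 − 4268 = −616 kJ

ΔH ≈ −616 kJ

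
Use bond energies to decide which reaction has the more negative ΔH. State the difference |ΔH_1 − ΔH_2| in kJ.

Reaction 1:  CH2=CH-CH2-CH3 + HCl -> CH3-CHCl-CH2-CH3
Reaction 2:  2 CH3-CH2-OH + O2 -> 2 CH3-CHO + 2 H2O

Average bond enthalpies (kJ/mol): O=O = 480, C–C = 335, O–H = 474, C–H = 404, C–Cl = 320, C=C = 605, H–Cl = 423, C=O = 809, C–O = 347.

Reaction 2, by 553 kJ

Reaction 1:
  Bonds broken (reactants):
    C–C: 2 × 335 = 670
    C–H: 8 × 404 = 3232
    C=C: 1 × 605 = 605
    H–Cl: 1 × 423 = 423
    Σ(broken) = 4930 kJ
  Bonds formed (products):
    C–C: 3 × 335 = 1005
    C–Cl: 1 × 320 = 320
    C–H: 9 × 404 = 3636
    Σ(formed) = 4961 kJ
  ΔH_1 = 4930 − 4961 = −31 kJ
Reaction 2:
  Bonds broken (reactants):
    C–C: 2 × 335 = 670
    C–H: 10 × 404 = 4040
    C–O: 2 × 347 = 694
    O–H: 2 × 474 = 948
    O=O: 1 × 480 = 480
    Σ(broken) = 6832 kJ
  Bonds formed (products):
    C–C: 2 × 335 = 670
    C–H: 8 × 404 = 3232
    C=O: 2 × 809 = 1618
    O–H: 4 × 474 = 1896
    Σ(formed) = 7416 kJ
  ΔH_2 = 6832 − 7416 = −584 kJ
ΔH_1 − ΔH_2 = +553 kJ, so reaction 2 has the more negative ΔH; |ΔH_1 − ΔH_2| = 553 kJ.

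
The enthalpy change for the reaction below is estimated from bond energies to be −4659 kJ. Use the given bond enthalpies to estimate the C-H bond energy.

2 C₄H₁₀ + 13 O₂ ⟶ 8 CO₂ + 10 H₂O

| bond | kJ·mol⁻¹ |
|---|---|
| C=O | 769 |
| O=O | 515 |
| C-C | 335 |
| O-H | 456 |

D(C-H) ≈ 403 kJ/mol

Let D be the C-H bond energy.
Σ(broken) = 6×335 + 20×D + 13×515 = 8705 + 20D
Σ(formed) = 16×769 + 20×456 = 21424
ΔH = Σ(broken) − Σ(formed) = (8705 + 20D) − (21424) = −12719 + 20D
Setting this equal to −4659 kJ gives 20D = 8060, so D = 403 kJ/mol.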